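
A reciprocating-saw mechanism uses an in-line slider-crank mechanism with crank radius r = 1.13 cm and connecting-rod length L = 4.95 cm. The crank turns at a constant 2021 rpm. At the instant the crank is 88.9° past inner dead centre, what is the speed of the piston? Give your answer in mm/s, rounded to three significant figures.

ω = 2π·2021/60 = 211.6 rad/s
For an in-line slider-crank, x = r cosθ + √(L² − r² sin²θ), so v = −rω sinθ·[1 + r cosθ/√(L² − r² sin²θ)].
With r = 0.0113 m, L = 0.0495 m, θ = 88.9°: √(L² − r² sin²θ) = 0.048193 m.
v = −0.0113·211.6·0.99982·[1 + 0.0113·0.01920/0.048193] = -2.4018 m/s.
|v| = 2.4018 m/s = 2401.8 mm/s.

2400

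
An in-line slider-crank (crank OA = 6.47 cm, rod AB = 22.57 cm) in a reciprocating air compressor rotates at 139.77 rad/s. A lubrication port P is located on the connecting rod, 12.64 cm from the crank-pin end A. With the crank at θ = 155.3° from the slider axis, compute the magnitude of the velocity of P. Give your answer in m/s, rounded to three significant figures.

ω = 139.8 rad/s.  Crank-pin speed |V_A| = rω = 9.0431 m/s, perpendicular to OA.
Rod angle: sinφ = −(r/L) sinθ ⇒ φ = -6.880°; ω_rod = −rω cosθ/√(L²−r²sin²θ) = +36.665 rad/s.
V_P = V_A + ω_rod × AP, with AP = 0.1264 m along the rod.
Components: V_Px = −rω sinθ − a·ω_rod·sinφ = -3.2237 m/s;  V_Py = rω cosθ + a·ω_rod·cosφ = -3.6146 m/s.
|V_P| = √(V_Px² + V_Py²) = 4.8433 m/s.

4.84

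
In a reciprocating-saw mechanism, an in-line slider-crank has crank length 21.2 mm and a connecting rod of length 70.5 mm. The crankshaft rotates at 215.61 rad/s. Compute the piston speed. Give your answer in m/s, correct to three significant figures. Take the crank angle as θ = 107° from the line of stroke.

3.97

ω = 215.6 rad/s
For an in-line slider-crank, x = r cosθ + √(L² − r² sin²θ), so v = −rω sinθ·[1 + r cosθ/√(L² − r² sin²θ)].
With r = 0.0212 m, L = 0.0705 m, θ = 107°: √(L² − r² sin²θ) = 0.067522 m.
v = −0.0212·215.6·0.95630·[1 + 0.0212·-0.29237/0.067522] = -3.9699 m/s.
|v| = 3.9699 m/s.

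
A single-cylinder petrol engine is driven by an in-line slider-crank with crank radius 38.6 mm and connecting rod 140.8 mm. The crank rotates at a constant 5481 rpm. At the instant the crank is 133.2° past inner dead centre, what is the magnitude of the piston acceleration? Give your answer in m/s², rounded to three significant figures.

8860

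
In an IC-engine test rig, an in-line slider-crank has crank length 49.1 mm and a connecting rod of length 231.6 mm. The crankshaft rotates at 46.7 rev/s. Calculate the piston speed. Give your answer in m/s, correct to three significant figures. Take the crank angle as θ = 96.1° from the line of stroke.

14.0

ω = 2π·46.7 = 293.4 rad/s
For an in-line slider-crank, x = r cosθ + √(L² − r² sin²θ), so v = −rω sinθ·[1 + r cosθ/√(L² − r² sin²θ)].
With r = 0.0491 m, L = 0.2316 m, θ = 96.1°: √(L² − r² sin²θ) = 0.2264 m.
v = −0.0491·293.4·0.99434·[1 + 0.0491·-0.10626/0.2264] = -13.995 m/s.
|v| = 13.995 m/s.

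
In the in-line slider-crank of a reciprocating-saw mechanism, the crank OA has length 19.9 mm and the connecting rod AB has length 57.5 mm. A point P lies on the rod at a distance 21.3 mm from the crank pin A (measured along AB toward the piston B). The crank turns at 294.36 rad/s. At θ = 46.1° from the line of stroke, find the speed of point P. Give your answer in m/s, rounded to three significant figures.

5.27

ω = 294.4 rad/s.  Crank-pin speed |V_A| = rω = 5.8578 m/s, perpendicular to OA.
Rod angle: sinφ = −(r/L) sinθ ⇒ φ = -14.440°; ω_rod = −rω cosθ/√(L²−r²sin²θ) = -72.944 rad/s.
V_P = V_A + ω_rod × AP, with AP = 0.0213 m along the rod.
Components: V_Px = −rω sinθ − a·ω_rod·sinφ = -4.6083 m/s;  V_Py = rω cosθ + a·ω_rod·cosφ = +2.5572 m/s.
|V_P| = √(V_Px² + V_Py²) = 5.2702 m/s.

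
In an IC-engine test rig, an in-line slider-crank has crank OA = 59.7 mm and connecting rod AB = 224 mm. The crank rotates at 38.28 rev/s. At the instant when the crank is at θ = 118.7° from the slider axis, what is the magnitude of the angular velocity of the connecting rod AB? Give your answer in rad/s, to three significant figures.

ω = 240.5 rad/s (converted from 38.28 rev/s).
The rod makes angle φ with the slider axis where L sinφ = r sinθ; differentiating, L cosφ·φ̇ = r ω cosθ.
L cosφ = √(L² − r² sin²θ) = 0.21779 m.
|ω_rod| = r ω |cosθ| / √(L² − r² sin²θ) = 0.0597·240.5·0.48022/0.21779 = 31.661 rad/s.

31.7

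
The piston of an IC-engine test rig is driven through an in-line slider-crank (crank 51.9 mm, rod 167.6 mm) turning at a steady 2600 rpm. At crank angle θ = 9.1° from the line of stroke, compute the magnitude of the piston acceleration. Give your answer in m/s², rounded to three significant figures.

4930

ω = 2π·2600/60 = 272.3 rad/s
x(θ) = r cosθ + √(L² − r² sin²θ); with ω constant, a = ω²·d²x/dθ².
d²x/dθ² = −r cosθ − r²(cos2θ)/√u − r⁴ sin²2θ/(4u^{3/2}),  u = L² − r² sin²θ = 0.0280224 m².
Substituting r = 0.0519 m, L = 0.1676 m, θ = 9.1°: d²x/dθ² = -0.06657 m.
a = ω²·d²x/dθ² = (272.3)²·(-0.06657) = -4935 m/s²;  |a| = 4935 m/s².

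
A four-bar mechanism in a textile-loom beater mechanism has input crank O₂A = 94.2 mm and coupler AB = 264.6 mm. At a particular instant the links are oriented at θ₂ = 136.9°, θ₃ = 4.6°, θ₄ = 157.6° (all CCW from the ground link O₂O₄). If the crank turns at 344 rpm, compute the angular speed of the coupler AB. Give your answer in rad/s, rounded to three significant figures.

ω₂ = 36.02 rad/s (from 344 rpm).
Differentiating the loop-closure r₂e^{iθ₂}+r₃e^{iθ₃}=r₁+r₄e^{iθ₄} gives r₂ω₂e^{iθ₂}+r₃ω₃e^{iθ₃}=r₄ω₄e^{iθ₄}.
Eliminating the other unknown: ω₃ = r₂ω₂ sin(θ₄−θ₂) / [r₃ sin(θ₃−θ₄)].
Numerator sine = +0.35347; denominator sine = -0.45399.
Result = 0.0942·36.02·(+0.35347) / (0.2646·(-0.45399)) = -9.9853 rad/s; magnitude 9.9853 rad/s.

9.99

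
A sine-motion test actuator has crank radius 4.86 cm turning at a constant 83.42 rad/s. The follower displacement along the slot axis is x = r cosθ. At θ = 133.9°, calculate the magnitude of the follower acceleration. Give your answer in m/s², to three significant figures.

ω = 83.42 rad/s
x = r cosθ ⇒ ẍ = −rω² cosθ (ω constant).
|a| = rω²|cosθ| = 0.0486·(83.42)²·|cos 133.9°| = 234.51 m/s².

235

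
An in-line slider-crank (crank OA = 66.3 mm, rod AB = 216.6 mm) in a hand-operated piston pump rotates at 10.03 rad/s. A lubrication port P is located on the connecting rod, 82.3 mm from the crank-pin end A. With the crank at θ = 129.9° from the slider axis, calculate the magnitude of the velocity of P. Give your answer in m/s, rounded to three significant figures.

0.540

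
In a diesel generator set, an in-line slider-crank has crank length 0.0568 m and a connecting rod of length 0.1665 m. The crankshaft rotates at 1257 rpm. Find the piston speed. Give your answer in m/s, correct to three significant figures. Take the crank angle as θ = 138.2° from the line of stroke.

ω = 2π·1257/60 = 131.6 rad/s
For an in-line slider-crank, x = r cosθ + √(L² − r² sin²θ), so v = −rω sinθ·[1 + r cosθ/√(L² − r² sin²θ)].
With r = 0.0568 m, L = 0.1665 m, θ = 138.2°: √(L² − r² sin²θ) = 0.16214 m.
v = −0.0568·131.6·0.66653·[1 + 0.0568·-0.74548/0.16214] = -3.682 m/s.
|v| = 3.682 m/s.

3.68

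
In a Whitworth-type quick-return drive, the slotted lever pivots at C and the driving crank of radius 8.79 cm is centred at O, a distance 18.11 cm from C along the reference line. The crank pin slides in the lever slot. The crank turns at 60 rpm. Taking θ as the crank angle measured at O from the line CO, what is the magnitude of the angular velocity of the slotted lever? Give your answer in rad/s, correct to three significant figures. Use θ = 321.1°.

1.94

ω = 6.283 rad/s (from 60 rpm).
Crank pin A relative to C: A = (d + r cosθ, r sinθ); lever angle φ = atan2(r sinθ, d + r cosθ).
Differentiating tanφ: φ̇ = rω(d cosθ + r)/(d² + r² + 2dr cosθ).
d² + r² + 2dr cosθ = |CA|² = 0.0653008 m²;  d cosθ + r = +0.22884 m.
|ω_lever| = |0.0879·6.283·+0.22884| / 0.0653008 = 1.9354 rad/s.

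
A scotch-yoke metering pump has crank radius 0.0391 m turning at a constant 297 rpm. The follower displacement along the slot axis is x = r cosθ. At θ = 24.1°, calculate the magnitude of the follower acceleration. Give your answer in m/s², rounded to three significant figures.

ω = 31.1 rad/s (from 297 rpm).
x = r cosθ ⇒ ẍ = −rω² cosθ (ω constant).
|a| = rω²|cosθ| = 0.0391·(31.1)²·|cos 24.1°| = 34.525 m/s².

34.5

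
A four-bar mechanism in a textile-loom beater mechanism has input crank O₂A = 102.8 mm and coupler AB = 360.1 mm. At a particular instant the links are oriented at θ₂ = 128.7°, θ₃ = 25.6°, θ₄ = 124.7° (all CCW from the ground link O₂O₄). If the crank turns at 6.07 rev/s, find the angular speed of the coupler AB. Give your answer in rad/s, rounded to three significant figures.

ω₂ = 38.14 rad/s (from 6.07 rev/s).
Differentiating the loop-closure r₂e^{iθ₂}+r₃e^{iθ₃}=r₁+r₄e^{iθ₄} gives r₂ω₂e^{iθ₂}+r₃ω₃e^{iθ₃}=r₄ω₄e^{iθ₄}.
Eliminating the other unknown: ω₃ = r₂ω₂ sin(θ₄−θ₂) / [r₃ sin(θ₃−θ₄)].
Numerator sine = -0.06976; denominator sine = -0.98741.
Result = 0.1028·38.14·(-0.06976) / (0.3601·(-0.98741)) = +0.76917 rad/s; magnitude 0.76917 rad/s.

0.769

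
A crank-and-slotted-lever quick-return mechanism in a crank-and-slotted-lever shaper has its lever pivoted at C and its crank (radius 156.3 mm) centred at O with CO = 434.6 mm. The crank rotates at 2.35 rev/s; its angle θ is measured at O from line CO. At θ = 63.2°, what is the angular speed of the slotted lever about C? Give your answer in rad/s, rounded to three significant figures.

2.96

ω = 14.77 rad/s (from 2.35 rev/s).
Crank pin A relative to C: A = (d + r cosθ, r sinθ); lever angle φ = atan2(r sinθ, d + r cosθ).
Differentiating tanφ: φ̇ = rω(d cosθ + r)/(d² + r² + 2dr cosθ).
d² + r² + 2dr cosθ = |CA|² = 0.274561 m²;  d cosθ + r = +0.35225 m.
|ω_lever| = |0.1563·14.77·+0.35225| / 0.274561 = 2.9609 rad/s.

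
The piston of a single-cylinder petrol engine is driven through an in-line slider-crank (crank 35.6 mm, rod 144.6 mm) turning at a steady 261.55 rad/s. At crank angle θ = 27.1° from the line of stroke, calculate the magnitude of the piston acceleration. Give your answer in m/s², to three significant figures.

2530

ω = 261.6 rad/s
x(θ) = r cosθ + √(L² − r² sin²θ); with ω constant, a = ω²·d²x/dθ².
d²x/dθ² = −r cosθ − r²(cos2θ)/√u − r⁴ sin²2θ/(4u^{3/2}),  u = L² − r² sin²θ = 0.0206462 m².
Substituting r = 0.0356 m, L = 0.1446 m, θ = 27.1°: d²x/dθ² = -0.03694 m.
a = ω²·d²x/dθ² = (261.6)²·(-0.03694) = -2527 m/s²;  |a| = 2527 m/s².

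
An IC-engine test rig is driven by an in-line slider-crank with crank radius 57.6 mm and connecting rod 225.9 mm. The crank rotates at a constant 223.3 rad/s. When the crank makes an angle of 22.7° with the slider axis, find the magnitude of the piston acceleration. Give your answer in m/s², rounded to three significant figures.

ω = 223.3 rad/s
x(θ) = r cosθ + √(L² − r² sin²θ); with ω constant, a = ω²·d²x/dθ².
d²x/dθ² = −r cosθ − r²(cos2θ)/√u − r⁴ sin²2θ/(4u^{3/2}),  u = L² − r² sin²θ = 0.0505367 m².
Substituting r = 0.0576 m, L = 0.2259 m, θ = 22.7°: d²x/dθ² = -0.063624 m.
a = ω²·d²x/dθ² = (223.3)²·(-0.063624) = -3172.5 m/s²;  |a| = 3172.5 m/s².

3170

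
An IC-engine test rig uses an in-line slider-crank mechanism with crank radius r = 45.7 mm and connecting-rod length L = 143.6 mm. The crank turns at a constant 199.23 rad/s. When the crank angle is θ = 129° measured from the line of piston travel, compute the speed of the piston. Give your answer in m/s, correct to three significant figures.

ω = 199.2 rad/s
For an in-line slider-crank, x = r cosθ + √(L² − r² sin²θ), so v = −rω sinθ·[1 + r cosθ/√(L² − r² sin²θ)].
With r = 0.0457 m, L = 0.1436 m, θ = 129°: √(L² − r² sin²θ) = 0.13914 m.
v = −0.0457·199.2·0.77715·[1 + 0.0457·-0.62932/0.13914] = -5.6132 m/s.
|v| = 5.6132 m/s.

5.61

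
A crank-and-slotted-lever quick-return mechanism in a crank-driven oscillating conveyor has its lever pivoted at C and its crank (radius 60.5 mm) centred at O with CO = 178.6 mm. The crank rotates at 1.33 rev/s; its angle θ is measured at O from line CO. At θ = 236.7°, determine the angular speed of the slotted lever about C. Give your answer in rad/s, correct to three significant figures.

ω = 8.357 rad/s (from 1.33 rev/s).
Crank pin A relative to C: A = (d + r cosθ, r sinθ); lever angle φ = atan2(r sinθ, d + r cosθ).
Differentiating tanφ: φ̇ = rω(d cosθ + r)/(d² + r² + 2dr cosθ).
d² + r² + 2dr cosθ = |CA|² = 0.0236935 m²;  d cosθ + r = -0.037555 m.
|ω_lever| = |0.0605·8.357·-0.037555| / 0.0236935 = 0.80137 rad/s.

0.801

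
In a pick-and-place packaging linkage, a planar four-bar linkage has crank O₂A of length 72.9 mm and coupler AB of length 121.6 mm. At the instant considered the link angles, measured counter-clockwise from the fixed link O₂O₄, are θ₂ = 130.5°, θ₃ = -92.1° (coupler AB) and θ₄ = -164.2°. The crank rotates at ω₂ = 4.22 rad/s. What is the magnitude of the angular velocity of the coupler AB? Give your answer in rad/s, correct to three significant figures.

2.42

ω₂ = 4.22 rad/s
Differentiating the loop-closure r₂e^{iθ₂}+r₃e^{iθ₃}=r₁+r₄e^{iθ₄} gives r₂ω₂e^{iθ₂}+r₃ω₃e^{iθ₃}=r₄ω₄e^{iθ₄}.
Eliminating the other unknown: ω₃ = r₂ω₂ sin(θ₄−θ₂) / [r₃ sin(θ₃−θ₄)].
Numerator sine = +0.90851; denominator sine = +0.95159.
Result = 0.0729·4.22·(+0.90851) / (0.1216·(+0.95159)) = +2.4154 rad/s; magnitude 2.4154 rad/s.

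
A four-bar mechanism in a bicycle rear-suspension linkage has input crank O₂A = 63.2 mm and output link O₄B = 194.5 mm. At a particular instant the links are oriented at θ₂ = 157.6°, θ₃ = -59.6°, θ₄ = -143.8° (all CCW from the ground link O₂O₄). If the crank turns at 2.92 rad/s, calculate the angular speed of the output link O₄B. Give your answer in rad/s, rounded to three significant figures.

0.577

ω₂ = 2.92 rad/s
Differentiating the loop-closure r₂e^{iθ₂}+r₃e^{iθ₃}=r₁+r₄e^{iθ₄} gives r₂ω₂e^{iθ₂}+r₃ω₃e^{iθ₃}=r₄ω₄e^{iθ₄}.
Eliminating the other unknown: ω₄ = r₂ω₂ sin(θ₂−θ₃) / [r₄ sin(θ₄−θ₃)].
Numerator sine = -0.60460; denominator sine = -0.99488.
Result = 0.0632·2.92·(-0.60460) / (0.1945·(-0.99488)) = +0.5766 rad/s; magnitude 0.5766 rad/s.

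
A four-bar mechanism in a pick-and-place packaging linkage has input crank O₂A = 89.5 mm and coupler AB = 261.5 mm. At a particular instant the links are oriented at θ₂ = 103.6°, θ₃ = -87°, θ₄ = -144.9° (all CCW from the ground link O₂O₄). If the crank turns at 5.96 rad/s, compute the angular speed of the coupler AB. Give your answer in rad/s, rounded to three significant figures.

2.24

ω₂ = 5.96 rad/s
Differentiating the loop-closure r₂e^{iθ₂}+r₃e^{iθ₃}=r₁+r₄e^{iθ₄} gives r₂ω₂e^{iθ₂}+r₃ω₃e^{iθ₃}=r₄ω₄e^{iθ₄}.
Eliminating the other unknown: ω₃ = r₂ω₂ sin(θ₄−θ₂) / [r₃ sin(θ₃−θ₄)].
Numerator sine = +0.93042; denominator sine = +0.84712.
Result = 0.0895·5.96·(+0.93042) / (0.2615·(+0.84712)) = +2.2404 rad/s; magnitude 2.2404 rad/s.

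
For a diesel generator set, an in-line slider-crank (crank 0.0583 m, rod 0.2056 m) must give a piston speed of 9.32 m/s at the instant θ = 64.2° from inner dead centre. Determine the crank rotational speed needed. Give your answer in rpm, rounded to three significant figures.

For an in-line slider-crank, |v_piston| = rω|sinθ|·[1 + r cosθ/√(L² − r² sin²θ)].
With r = 0.0583 m, L = 0.2056 m, θ = 64.2°: the bracketed kinematic factor |dx/dθ| = 0.059188 m.
ω = v/|dx/dθ| = 9.32/0.059188 = 157.46 rad/s.
N = 60ω/(2π) = 1503.7 rpm.

1500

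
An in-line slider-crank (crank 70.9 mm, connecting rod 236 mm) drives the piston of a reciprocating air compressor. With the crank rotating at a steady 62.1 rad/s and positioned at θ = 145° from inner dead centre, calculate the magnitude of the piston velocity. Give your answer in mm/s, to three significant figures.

ω = 62.1 rad/s
For an in-line slider-crank, x = r cosθ + √(L² − r² sin²θ), so v = −rω sinθ·[1 + r cosθ/√(L² − r² sin²θ)].
With r = 0.0709 m, L = 0.236 m, θ = 145°: √(L² − r² sin²θ) = 0.23247 m.
v = −0.0709·62.1·0.57358·[1 + 0.0709·-0.81915/0.23247] = -1.8945 m/s.
|v| = 1.8945 m/s = 1894.5 mm/s.

1890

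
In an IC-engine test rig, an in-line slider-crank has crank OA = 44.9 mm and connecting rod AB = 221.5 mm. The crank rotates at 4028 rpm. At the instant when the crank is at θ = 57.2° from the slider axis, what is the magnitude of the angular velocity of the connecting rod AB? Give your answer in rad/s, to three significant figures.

ω = 421.8 rad/s (converted from 4028 rpm).
The rod makes angle φ with the slider axis where L sinφ = r sinθ; differentiating, L cosφ·φ̇ = r ω cosθ.
L cosφ = √(L² − r² sin²θ) = 0.21826 m.
|ω_rod| = r ω |cosθ| / √(L² − r² sin²θ) = 0.0449·421.8·0.54171/0.21826 = 47.006 rad/s.

47.0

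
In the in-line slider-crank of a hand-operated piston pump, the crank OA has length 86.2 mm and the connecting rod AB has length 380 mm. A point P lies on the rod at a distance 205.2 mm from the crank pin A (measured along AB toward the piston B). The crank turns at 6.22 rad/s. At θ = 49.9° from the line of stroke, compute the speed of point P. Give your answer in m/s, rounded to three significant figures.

0.471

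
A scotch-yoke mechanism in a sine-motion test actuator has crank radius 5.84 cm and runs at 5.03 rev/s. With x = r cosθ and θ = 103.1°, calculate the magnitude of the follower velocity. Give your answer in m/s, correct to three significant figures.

ω = 31.6 rad/s (from 5.03 rev/s).
x = r cosθ ⇒ ẋ = −rω sinθ.
|v| = rω|sinθ| = 0.0584·31.6·|sin 103.1°| = 1.7977 m/s.

1.80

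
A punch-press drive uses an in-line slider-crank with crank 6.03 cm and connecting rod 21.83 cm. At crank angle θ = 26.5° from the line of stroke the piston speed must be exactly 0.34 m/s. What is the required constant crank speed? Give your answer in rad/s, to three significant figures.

10.1

For an in-line slider-crank, |v_piston| = rω|sinθ|·[1 + r cosθ/√(L² − r² sin²θ)].
With r = 0.0603 m, L = 0.2183 m, θ = 26.5°: the bracketed kinematic factor |dx/dθ| = 0.033608 m.
ω = v/|dx/dθ| = 0.34/0.033608 = 10.117 rad/s.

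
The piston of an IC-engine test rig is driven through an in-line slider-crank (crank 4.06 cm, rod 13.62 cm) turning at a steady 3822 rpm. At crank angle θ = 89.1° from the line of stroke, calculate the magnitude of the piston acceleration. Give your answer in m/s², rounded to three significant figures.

ω = 2π·3822/60 = 400.2 rad/s
x(θ) = r cosθ + √(L² − r² sin²θ); with ω constant, a = ω²·d²x/dθ².
d²x/dθ² = −r cosθ − r²(cos2θ)/√u − r⁴ sin²2θ/(4u^{3/2}),  u = L² − r² sin²θ = 0.0169025 m².
Substituting r = 0.0406 m, L = 0.1362 m, θ = 89.1°: d²x/dθ² = +0.012034 m.
a = ω²·d²x/dθ² = (400.2)²·(+0.012034) = +1927.8 m/s²;  |a| = 1927.8 m/s².

1930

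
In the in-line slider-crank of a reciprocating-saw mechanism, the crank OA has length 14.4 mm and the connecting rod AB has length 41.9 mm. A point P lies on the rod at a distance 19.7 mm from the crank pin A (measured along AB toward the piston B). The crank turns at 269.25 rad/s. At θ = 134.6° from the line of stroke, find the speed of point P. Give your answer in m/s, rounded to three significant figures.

ω = 269.2 rad/s.  Crank-pin speed |V_A| = rω = 3.8772 m/s, perpendicular to OA.
Rod angle: sinφ = −(r/L) sinθ ⇒ φ = -14.164°; ω_rod = −rω cosθ/√(L²−r²sin²θ) = +67.011 rad/s.
V_P = V_A + ω_rod × AP, with AP = 0.0197 m along the rod.
Components: V_Px = −rω sinθ − a·ω_rod·sinφ = -2.4376 m/s;  V_Py = rω cosθ + a·ω_rod·cosφ = -1.4424 m/s.
|V_P| = √(V_Px² + V_Py²) = 2.8324 m/s.

2.83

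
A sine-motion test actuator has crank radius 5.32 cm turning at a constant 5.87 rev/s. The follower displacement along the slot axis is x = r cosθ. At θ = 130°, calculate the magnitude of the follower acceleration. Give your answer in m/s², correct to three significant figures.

ω = 36.88 rad/s (from 5.87 rev/s).
x = r cosθ ⇒ ẍ = −rω² cosθ (ω constant).
|a| = rω²|cosθ| = 0.0532·(36.88)²·|cos 130°| = 46.517 m/s².

46.5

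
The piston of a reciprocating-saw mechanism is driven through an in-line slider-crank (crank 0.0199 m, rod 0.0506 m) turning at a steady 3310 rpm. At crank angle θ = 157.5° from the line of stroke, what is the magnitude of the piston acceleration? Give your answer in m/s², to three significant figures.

ω = 2π·3310/60 = 346.6 rad/s
x(θ) = r cosθ + √(L² − r² sin²θ); with ω constant, a = ω²·d²x/dθ².
d²x/dθ² = −r cosθ − r²(cos2θ)/√u − r⁴ sin²2θ/(4u^{3/2}),  u = L² − r² sin²θ = 0.00250237 m².
Substituting r = 0.0199 m, L = 0.0506 m, θ = 157.5°: d²x/dθ² = +0.012631 m.
a = ω²·d²x/dθ² = (346.6)²·(+0.012631) = +1517.6 m/s²;  |a| = 1517.6 m/s².

1520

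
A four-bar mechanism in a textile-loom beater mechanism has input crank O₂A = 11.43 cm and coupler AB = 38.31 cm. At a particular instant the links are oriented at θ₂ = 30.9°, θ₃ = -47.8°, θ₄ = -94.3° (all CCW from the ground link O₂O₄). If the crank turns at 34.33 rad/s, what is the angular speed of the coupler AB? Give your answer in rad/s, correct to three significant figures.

ω₂ = 34.33 rad/s
Differentiating the loop-closure r₂e^{iθ₂}+r₃e^{iθ₃}=r₁+r₄e^{iθ₄} gives r₂ω₂e^{iθ₂}+r₃ω₃e^{iθ₃}=r₄ω₄e^{iθ₄}.
Eliminating the other unknown: ω₃ = r₂ω₂ sin(θ₄−θ₂) / [r₃ sin(θ₃−θ₄)].
Numerator sine = -0.81714; denominator sine = +0.72537.
Result = 0.1143·34.33·(-0.81714) / (0.3831·(+0.72537)) = -11.538 rad/s; magnitude 11.538 rad/s.

11.5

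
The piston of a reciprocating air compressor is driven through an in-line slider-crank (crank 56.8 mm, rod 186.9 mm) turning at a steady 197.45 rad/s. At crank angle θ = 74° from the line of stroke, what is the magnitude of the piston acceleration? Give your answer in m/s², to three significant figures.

18.6

ω = 197.4 rad/s
x(θ) = r cosθ + √(L² − r² sin²θ); with ω constant, a = ω²·d²x/dθ².
d²x/dθ² = −r cosθ − r²(cos2θ)/√u − r⁴ sin²2θ/(4u^{3/2}),  u = L² − r² sin²θ = 0.0319505 m².
Substituting r = 0.0568 m, L = 0.1869 m, θ = 74°: d²x/dθ² = -0.00047756 m.
a = ω²·d²x/dθ² = (197.4)²·(-0.00047756) = -18.618 m/s²;  |a| = 18.618 m/s².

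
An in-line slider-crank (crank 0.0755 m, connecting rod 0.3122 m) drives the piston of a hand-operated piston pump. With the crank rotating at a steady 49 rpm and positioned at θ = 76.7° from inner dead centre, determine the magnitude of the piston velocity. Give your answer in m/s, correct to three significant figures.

ω = 2π·49/60 = 5.131 rad/s
For an in-line slider-crank, x = r cosθ + √(L² − r² sin²θ), so v = −rω sinθ·[1 + r cosθ/√(L² − r² sin²θ)].
With r = 0.0755 m, L = 0.3122 m, θ = 76.7°: √(L² − r² sin²θ) = 0.30343 m.
v = −0.0755·5.131·0.97318·[1 + 0.0755·0.23005/0.30343] = -0.3986 m/s.
|v| = 0.3986 m/s.

0.399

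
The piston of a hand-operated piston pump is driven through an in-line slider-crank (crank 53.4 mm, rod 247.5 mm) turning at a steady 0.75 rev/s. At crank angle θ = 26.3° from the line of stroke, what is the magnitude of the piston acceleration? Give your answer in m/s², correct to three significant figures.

ω = 2π·0.75 = 4.712 rad/s
x(θ) = r cosθ + √(L² − r² sin²θ); with ω constant, a = ω²·d²x/dθ².
d²x/dθ² = −r cosθ − r²(cos2θ)/√u − r⁴ sin²2θ/(4u^{3/2}),  u = L² − r² sin²θ = 0.0606965 m².
Substituting r = 0.0534 m, L = 0.2475 m, θ = 26.3°: d²x/dθ² = -0.054988 m.
a = ω²·d²x/dθ² = (4.712)²·(-0.054988) = -1.2211 m/s²;  |a| = 1.2211 m/s².

1.22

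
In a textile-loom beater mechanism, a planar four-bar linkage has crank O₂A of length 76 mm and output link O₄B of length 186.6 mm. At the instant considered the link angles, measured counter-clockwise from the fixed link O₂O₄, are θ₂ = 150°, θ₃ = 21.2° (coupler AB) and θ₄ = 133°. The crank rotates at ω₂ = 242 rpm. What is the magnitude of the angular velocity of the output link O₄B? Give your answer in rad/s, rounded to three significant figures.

8.66

ω₂ = 25.34 rad/s (from 242 rpm).
Differentiating the loop-closure r₂e^{iθ₂}+r₃e^{iθ₃}=r₁+r₄e^{iθ₄} gives r₂ω₂e^{iθ₂}+r₃ω₃e^{iθ₃}=r₄ω₄e^{iθ₄}.
Eliminating the other unknown: ω₄ = r₂ω₂ sin(θ₂−θ₃) / [r₄ sin(θ₄−θ₃)].
Numerator sine = +0.77934; denominator sine = +0.92849.
Result = 0.076·25.34·(+0.77934) / (0.1866·(+0.92849)) = +8.6636 rad/s; magnitude 8.6636 rad/s.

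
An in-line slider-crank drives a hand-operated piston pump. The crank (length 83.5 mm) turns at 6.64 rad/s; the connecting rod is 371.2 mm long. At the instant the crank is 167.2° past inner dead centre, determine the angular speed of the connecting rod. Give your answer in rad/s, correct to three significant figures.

ω = 6.64 rad/s
The rod makes angle φ with the slider axis where L sinφ = r sinθ; differentiating, L cosφ·φ̇ = r ω cosθ.
L cosφ = √(L² − r² sin²θ) = 0.37074 m.
|ω_rod| = r ω |cosθ| / √(L² − r² sin²θ) = 0.0835·6.64·0.97515/0.37074 = 1.4583 rad/s.

1.46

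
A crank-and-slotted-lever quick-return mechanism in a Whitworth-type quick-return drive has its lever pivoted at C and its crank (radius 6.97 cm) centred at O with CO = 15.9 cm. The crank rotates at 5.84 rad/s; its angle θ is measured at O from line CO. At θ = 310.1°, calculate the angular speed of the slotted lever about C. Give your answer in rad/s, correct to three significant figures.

1.58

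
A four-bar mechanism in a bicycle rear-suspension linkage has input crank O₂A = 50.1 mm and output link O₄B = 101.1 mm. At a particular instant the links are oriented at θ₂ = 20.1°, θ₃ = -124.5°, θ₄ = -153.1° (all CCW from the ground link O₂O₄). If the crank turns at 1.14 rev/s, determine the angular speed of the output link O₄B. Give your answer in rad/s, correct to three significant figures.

4.30

ω₂ = 7.163 rad/s (from 1.14 rev/s).
Differentiating the loop-closure r₂e^{iθ₂}+r₃e^{iθ₃}=r₁+r₄e^{iθ₄} gives r₂ω₂e^{iθ₂}+r₃ω₃e^{iθ₃}=r₄ω₄e^{iθ₄}.
Eliminating the other unknown: ω₄ = r₂ω₂ sin(θ₂−θ₃) / [r₄ sin(θ₄−θ₃)].
Numerator sine = +0.57928; denominator sine = -0.47869.
Result = 0.0501·7.163·(+0.57928) / (0.1011·(-0.47869)) = -4.2954 rad/s; magnitude 4.2954 rad/s.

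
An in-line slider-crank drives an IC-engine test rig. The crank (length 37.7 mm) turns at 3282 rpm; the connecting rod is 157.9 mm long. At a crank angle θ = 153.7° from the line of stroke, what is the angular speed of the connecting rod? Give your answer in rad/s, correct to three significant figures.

ω = 343.7 rad/s (converted from 3282 rpm).
The rod makes angle φ with the slider axis where L sinφ = r sinθ; differentiating, L cosφ·φ̇ = r ω cosθ.
L cosφ = √(L² − r² sin²θ) = 0.15701 m.
|ω_rod| = r ω |cosθ| / √(L² − r² sin²θ) = 0.0377·343.7·0.89649/0.15701 = 73.98 rad/s.

74.0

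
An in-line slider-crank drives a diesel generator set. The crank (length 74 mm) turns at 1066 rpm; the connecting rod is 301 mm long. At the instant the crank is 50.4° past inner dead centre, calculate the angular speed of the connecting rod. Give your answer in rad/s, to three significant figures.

17.8

ω = 111.6 rad/s (converted from 1066 rpm).
The rod makes angle φ with the slider axis where L sinφ = r sinθ; differentiating, L cosφ·φ̇ = r ω cosθ.
L cosφ = √(L² − r² sin²θ) = 0.29555 m.
|ω_rod| = r ω |cosθ| / √(L² − r² sin²θ) = 0.074·111.6·0.63742/0.29555 = 17.816 rad/s.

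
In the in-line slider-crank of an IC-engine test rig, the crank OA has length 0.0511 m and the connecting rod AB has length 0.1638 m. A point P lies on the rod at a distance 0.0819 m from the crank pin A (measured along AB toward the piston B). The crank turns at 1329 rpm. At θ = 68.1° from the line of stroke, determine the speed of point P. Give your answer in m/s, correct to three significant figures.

ω = 139.2 rad/s.  Crank-pin speed |V_A| = rω = 7.1117 m/s, perpendicular to OA.
Rod angle: sinφ = −(r/L) sinθ ⇒ φ = -16.825°; ω_rod = −rω cosθ/√(L²−r²sin²θ) = -16.918 rad/s.
V_P = V_A + ω_rod × AP, with AP = 0.0819 m along the rod.
Components: V_Px = −rω sinθ − a·ω_rod·sinφ = -6.9996 m/s;  V_Py = rω cosθ + a·ω_rod·cosφ = +1.3263 m/s.
|V_P| = √(V_Px² + V_Py²) = 7.1241 m/s.

7.12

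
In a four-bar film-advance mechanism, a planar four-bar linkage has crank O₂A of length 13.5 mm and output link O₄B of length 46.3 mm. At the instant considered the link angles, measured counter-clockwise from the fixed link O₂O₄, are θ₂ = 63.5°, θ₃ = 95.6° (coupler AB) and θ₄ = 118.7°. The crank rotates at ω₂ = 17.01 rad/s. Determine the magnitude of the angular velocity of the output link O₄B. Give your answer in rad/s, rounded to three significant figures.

6.72

ω₂ = 17.01 rad/s
Differentiating the loop-closure r₂e^{iθ₂}+r₃e^{iθ₃}=r₁+r₄e^{iθ₄} gives r₂ω₂e^{iθ₂}+r₃ω₃e^{iθ₃}=r₄ω₄e^{iθ₄}.
Eliminating the other unknown: ω₄ = r₂ω₂ sin(θ₂−θ₃) / [r₄ sin(θ₄−θ₃)].
Numerator sine = -0.53140; denominator sine = +0.39234.
Result = 0.0135·17.01·(-0.53140) / (0.0463·(+0.39234)) = -6.7177 rad/s; magnitude 6.7177 rad/s.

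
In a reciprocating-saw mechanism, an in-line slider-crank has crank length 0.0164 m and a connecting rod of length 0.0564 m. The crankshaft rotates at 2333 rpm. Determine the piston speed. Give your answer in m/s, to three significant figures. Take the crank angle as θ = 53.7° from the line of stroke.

ω = 2π·2333/60 = 244.3 rad/s
For an in-line slider-crank, x = r cosθ + √(L² − r² sin²θ), so v = −rω sinθ·[1 + r cosθ/√(L² − r² sin²θ)].
With r = 0.0164 m, L = 0.0564 m, θ = 53.7°: √(L² − r² sin²θ) = 0.054829 m.
v = −0.0164·244.3·0.80593·[1 + 0.0164·0.59201/0.054829] = -3.8009 m/s.
|v| = 3.8009 m/s.

3.80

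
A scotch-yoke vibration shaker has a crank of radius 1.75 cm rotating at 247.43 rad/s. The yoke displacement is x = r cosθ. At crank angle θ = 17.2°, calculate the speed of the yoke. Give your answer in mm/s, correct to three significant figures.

ω = 247.4 rad/s
x = r cosθ ⇒ ẋ = −rω sinθ.
|v| = rω|sinθ| = 0.0175·247.4·|sin 17.2°| = 1.2804 m/s = 1280.4 mm/s.

1280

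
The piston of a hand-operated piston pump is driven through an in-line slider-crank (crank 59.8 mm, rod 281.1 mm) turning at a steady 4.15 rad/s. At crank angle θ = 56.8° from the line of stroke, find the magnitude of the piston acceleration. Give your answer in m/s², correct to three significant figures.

ω = 4.15 rad/s
x(θ) = r cosθ + √(L² − r² sin²θ); with ω constant, a = ω²·d²x/dθ².
d²x/dθ² = −r cosθ − r²(cos2θ)/√u − r⁴ sin²2θ/(4u^{3/2}),  u = L² − r² sin²θ = 0.0765134 m².
Substituting r = 0.0598 m, L = 0.2811 m, θ = 56.8°: d²x/dθ² = -0.027695 m.
a = ω²·d²x/dθ² = (4.15)²·(-0.027695) = -0.47698 m/s²;  |a| = 0.47698 m/s².

0.477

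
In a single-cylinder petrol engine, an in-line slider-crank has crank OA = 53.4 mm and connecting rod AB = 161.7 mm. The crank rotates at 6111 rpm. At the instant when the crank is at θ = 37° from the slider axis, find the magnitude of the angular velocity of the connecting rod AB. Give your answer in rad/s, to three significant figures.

172

ω = 639.9 rad/s (converted from 6111 rpm).
The rod makes angle φ with the slider axis where L sinφ = r sinθ; differentiating, L cosφ·φ̇ = r ω cosθ.
L cosφ = √(L² − r² sin²θ) = 0.15847 m.
|ω_rod| = r ω |cosθ| / √(L² − r² sin²θ) = 0.0534·639.9·0.79864/0.15847 = 172.22 rad/s.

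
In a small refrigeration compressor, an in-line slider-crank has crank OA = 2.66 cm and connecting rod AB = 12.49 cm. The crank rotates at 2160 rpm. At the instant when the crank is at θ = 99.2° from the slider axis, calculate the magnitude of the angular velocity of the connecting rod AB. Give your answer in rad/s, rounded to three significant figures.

7.88

ω = 226.2 rad/s (converted from 2160 rpm).
The rod makes angle φ with the slider axis where L sinφ = r sinθ; differentiating, L cosφ·φ̇ = r ω cosθ.
L cosφ = √(L² − r² sin²θ) = 0.12211 m.
|ω_rod| = r ω |cosθ| / √(L² − r² sin²θ) = 0.0266·226.2·0.15988/0.12211 = 7.878 rad/s.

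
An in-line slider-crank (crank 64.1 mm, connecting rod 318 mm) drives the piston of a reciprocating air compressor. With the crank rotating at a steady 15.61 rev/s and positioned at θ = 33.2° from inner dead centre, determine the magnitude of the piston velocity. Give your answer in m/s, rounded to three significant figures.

ω = 2π·15.6 = 98.08 rad/s
For an in-line slider-crank, x = r cosθ + √(L² − r² sin²θ), so v = −rω sinθ·[1 + r cosθ/√(L² − r² sin²θ)].
With r = 0.0641 m, L = 0.318 m, θ = 33.2°: √(L² − r² sin²θ) = 0.31606 m.
v = −0.0641·98.08·0.54756·[1 + 0.0641·0.83676/0.31606] = -4.0267 m/s.
|v| = 4.0267 m/s.

4.03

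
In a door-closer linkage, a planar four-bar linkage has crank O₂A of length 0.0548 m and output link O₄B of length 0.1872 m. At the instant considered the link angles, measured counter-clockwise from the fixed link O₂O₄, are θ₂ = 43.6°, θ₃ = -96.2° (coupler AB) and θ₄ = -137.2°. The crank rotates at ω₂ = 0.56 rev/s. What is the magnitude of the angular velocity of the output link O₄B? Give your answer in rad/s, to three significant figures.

1.01

ω₂ = 3.519 rad/s (from 0.56 rev/s).
Differentiating the loop-closure r₂e^{iθ₂}+r₃e^{iθ₃}=r₁+r₄e^{iθ₄} gives r₂ω₂e^{iθ₂}+r₃ω₃e^{iθ₃}=r₄ω₄e^{iθ₄}.
Eliminating the other unknown: ω₄ = r₂ω₂ sin(θ₂−θ₃) / [r₄ sin(θ₄−θ₃)].
Numerator sine = +0.64546; denominator sine = -0.65606.
Result = 0.0548·3.519·(+0.64546) / (0.1872·(-0.65606)) = -1.0134 rad/s; magnitude 1.0134 rad/s.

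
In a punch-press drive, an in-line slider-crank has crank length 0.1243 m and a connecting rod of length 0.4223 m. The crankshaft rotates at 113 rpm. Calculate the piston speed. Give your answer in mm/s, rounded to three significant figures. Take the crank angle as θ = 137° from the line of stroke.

783

ω = 2π·113/60 = 11.83 rad/s
For an in-line slider-crank, x = r cosθ + √(L² − r² sin²θ), so v = −rω sinθ·[1 + r cosθ/√(L² − r² sin²θ)].
With r = 0.1243 m, L = 0.4223 m, θ = 137°: √(L² − r² sin²θ) = 0.4137 m.
v = −0.1243·11.83·0.68200·[1 + 0.1243·-0.73135/0.4137] = -0.78271 m/s.
|v| = 0.78271 m/s = 782.71 mm/s.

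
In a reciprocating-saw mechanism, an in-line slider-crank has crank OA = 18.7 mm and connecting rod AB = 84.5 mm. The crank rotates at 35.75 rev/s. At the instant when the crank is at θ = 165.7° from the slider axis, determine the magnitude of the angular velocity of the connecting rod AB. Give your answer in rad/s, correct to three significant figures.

ω = 224.6 rad/s (converted from 35.75 rev/s).
The rod makes angle φ with the slider axis where L sinφ = r sinθ; differentiating, L cosφ·φ̇ = r ω cosθ.
L cosφ = √(L² − r² sin²θ) = 0.084374 m.
|ω_rod| = r ω |cosθ| / √(L² − r² sin²θ) = 0.0187·224.6·0.96902/0.084374 = 48.242 rad/s.

48.2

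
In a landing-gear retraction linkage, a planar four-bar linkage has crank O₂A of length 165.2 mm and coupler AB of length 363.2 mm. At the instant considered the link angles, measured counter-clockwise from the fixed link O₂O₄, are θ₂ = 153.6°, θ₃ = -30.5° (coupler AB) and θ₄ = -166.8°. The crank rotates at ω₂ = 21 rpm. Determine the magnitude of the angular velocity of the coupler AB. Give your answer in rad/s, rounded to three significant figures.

0.923

ω₂ = 2.199 rad/s (from 21 rpm).
Differentiating the loop-closure r₂e^{iθ₂}+r₃e^{iθ₃}=r₁+r₄e^{iθ₄} gives r₂ω₂e^{iθ₂}+r₃ω₃e^{iθ₃}=r₄ω₄e^{iθ₄}.
Eliminating the other unknown: ω₃ = r₂ω₂ sin(θ₄−θ₂) / [r₃ sin(θ₃−θ₄)].
Numerator sine = +0.63742; denominator sine = +0.69088.
Result = 0.1652·2.199·(+0.63742) / (0.3632·(+0.69088)) = +0.92286 rad/s; magnitude 0.92286 rad/s.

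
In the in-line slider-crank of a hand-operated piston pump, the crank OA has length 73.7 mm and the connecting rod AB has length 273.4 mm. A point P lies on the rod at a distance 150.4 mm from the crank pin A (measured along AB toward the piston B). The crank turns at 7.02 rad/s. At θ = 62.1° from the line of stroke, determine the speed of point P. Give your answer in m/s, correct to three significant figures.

0.502

ω = 7.02 rad/s.  Crank-pin speed |V_A| = rω = 0.51737 m/s, perpendicular to OA.
Rod angle: sinφ = −(r/L) sinθ ⇒ φ = -13.782°; ω_rod = −rω cosθ/√(L²−r²sin²θ) = -0.91175 rad/s.
V_P = V_A + ω_rod × AP, with AP = 0.1504 m along the rod.
Components: V_Px = −rω sinθ − a·ω_rod·sinφ = -0.48991 m/s;  V_Py = rω cosθ + a·ω_rod·cosφ = +0.10892 m/s.
|V_P| = √(V_Px² + V_Py²) = 0.50187 m/s.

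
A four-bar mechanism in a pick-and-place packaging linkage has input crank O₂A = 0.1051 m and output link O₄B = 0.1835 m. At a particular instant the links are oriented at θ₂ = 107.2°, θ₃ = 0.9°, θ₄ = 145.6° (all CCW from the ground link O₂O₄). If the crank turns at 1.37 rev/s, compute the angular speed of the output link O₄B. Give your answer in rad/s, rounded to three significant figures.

ω₂ = 8.608 rad/s (from 1.37 rev/s).
Differentiating the loop-closure r₂e^{iθ₂}+r₃e^{iθ₃}=r₁+r₄e^{iθ₄} gives r₂ω₂e^{iθ₂}+r₃ω₃e^{iθ₃}=r₄ω₄e^{iθ₄}.
Eliminating the other unknown: ω₄ = r₂ω₂ sin(θ₂−θ₃) / [r₄ sin(θ₄−θ₃)].
Numerator sine = +0.95981; denominator sine = +0.57786.
Result = 0.1051·8.608·(+0.95981) / (0.1835·(+0.57786)) = +8.189 rad/s; magnitude 8.189 rad/s.

8.19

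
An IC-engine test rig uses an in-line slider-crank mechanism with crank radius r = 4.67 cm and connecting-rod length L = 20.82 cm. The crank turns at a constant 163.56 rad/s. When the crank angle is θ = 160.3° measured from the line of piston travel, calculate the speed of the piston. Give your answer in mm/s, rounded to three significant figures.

ω = 163.6 rad/s
For an in-line slider-crank, x = r cosθ + √(L² − r² sin²θ), so v = −rω sinθ·[1 + r cosθ/√(L² − r² sin²θ)].
With r = 0.0467 m, L = 0.2082 m, θ = 160.3°: √(L² − r² sin²θ) = 0.2076 m.
v = −0.0467·163.6·0.33710·[1 + 0.0467·-0.94147/0.2076] = -2.0295 m/s.
|v| = 2.0295 m/s = 2029.5 mm/s.

2030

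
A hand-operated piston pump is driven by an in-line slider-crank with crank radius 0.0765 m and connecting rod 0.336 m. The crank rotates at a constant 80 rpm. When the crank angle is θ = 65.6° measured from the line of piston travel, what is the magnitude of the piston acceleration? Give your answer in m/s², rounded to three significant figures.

ω = 2π·80/60 = 8.378 rad/s
x(θ) = r cosθ + √(L² − r² sin²θ); with ω constant, a = ω²·d²x/dθ².
d²x/dθ² = −r cosθ − r²(cos2θ)/√u − r⁴ sin²2θ/(4u^{3/2}),  u = L² − r² sin²θ = 0.108042 m².
Substituting r = 0.0765 m, L = 0.336 m, θ = 65.6°: d²x/dθ² = -0.020011 m.
a = ω²·d²x/dθ² = (8.378)²·(-0.020011) = -1.4045 m/s²;  |a| = 1.4045 m/s².

1.40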